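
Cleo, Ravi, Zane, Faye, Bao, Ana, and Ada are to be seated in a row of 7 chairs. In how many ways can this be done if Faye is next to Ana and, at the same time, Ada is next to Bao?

Treat {Faye,Ana} as one block (2 orders) and {Ada,Bao} as another (2 orders).
That leaves 5 units to arrange: 2 × 2 × 5! = 4 × 120 = 480.

480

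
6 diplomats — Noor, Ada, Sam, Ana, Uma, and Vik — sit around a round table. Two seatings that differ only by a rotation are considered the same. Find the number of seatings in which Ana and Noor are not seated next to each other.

72

Without the restriction there are (5)! = 120 seatings.
Seatings with Ana beside Noor: treat them as a block with 2 internal orders, giving 2 × (4)! = 48.
Subtracting, 120 − 48 = 72.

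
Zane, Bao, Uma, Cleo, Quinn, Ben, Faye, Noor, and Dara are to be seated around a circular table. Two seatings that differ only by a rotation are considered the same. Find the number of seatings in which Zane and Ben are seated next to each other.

Treat {Zane, Ben} as one unit (2 internal orders) and seat the resulting 8 units around the table: (7)! circular arrangements.
So 2 × (7)! = 2 × 5040 = 10080.

10080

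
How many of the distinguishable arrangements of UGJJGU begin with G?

30

Fix G in the first position and arrange the remaining 5 letters.
Those 5 letters have J appearing twice and U appearing twice, giving (5)!/(2!·2!) = 30.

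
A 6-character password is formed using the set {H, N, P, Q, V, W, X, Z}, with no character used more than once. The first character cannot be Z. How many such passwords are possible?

The first character has 8−1 = 7 choices (anything except Z).
The remaining 5 characters are filled from the other 7 symbols without repetition: 7 × 6 × 5 × 4 × 3 = 2520.
Total: 7 × 2520 = 17640.

17640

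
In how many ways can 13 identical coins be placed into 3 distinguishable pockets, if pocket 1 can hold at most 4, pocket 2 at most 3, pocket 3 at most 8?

Without the upper bounds there are C(15,2) = 105 ways to split 13 among 3 pockets.
Subtract solutions that violate a single cap (substitute x_i' = x_i − (cap_i+1)): x_1 ≥ 5 gives C(10,2) = 45; x_2 ≥ 4 gives C(11,2) = 55; x_3 ≥ 9 gives C(6,2) = 15. Together 115.
Add back pairs where two caps are both exceeded: 15 + 0 + 1 = 16.
By inclusion–exclusion the count is 105 − 115 + 16 = 6.

6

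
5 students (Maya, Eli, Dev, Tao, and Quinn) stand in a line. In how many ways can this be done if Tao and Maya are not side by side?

72

There are 5! = 120 arrangements in all. If Tao and Maya are adjacent, merging them into one block gives 2·(4)! = 48 arrangements.
So 120 − 48 = 72 arrangements keep them apart.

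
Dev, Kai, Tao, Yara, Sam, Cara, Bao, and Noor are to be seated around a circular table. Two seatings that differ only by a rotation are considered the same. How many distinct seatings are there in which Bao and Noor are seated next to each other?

1440

Treat {Bao, Noor} as one unit (2 internal orders) and seat the resulting 7 units around the table: (6)! circular arrangements.
So 2 × (6)! = 2 × 720 = 1440.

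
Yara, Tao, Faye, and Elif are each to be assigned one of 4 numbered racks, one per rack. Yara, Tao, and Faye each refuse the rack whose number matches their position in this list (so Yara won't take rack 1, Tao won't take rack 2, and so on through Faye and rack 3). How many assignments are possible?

Let Aᵢ (for i ∈ {1, 2, 3}) be the placements that put person i in their forbidden rack. Any j of these fix j positions, leaving (4−j)! ways to fill the rest, and there are C(3,j) ways to pick which j.
By inclusion–exclusion, the number of valid placements is Σ_{j=0}^{3} (−1)^j C(3,j)·(4−j)!.
Computing: 24 − 18 + 6 − 1 = 11.

11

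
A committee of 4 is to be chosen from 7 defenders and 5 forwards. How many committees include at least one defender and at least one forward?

Total 4-person selections from all 12: C(12,4) = 495.
Subtract selections that omit an entire group: no defenders → C(5,4) = 5; no forwards → C(7,4) = 35.
Both groups omitted at once is impossible, so 495 − 40 = 455.

455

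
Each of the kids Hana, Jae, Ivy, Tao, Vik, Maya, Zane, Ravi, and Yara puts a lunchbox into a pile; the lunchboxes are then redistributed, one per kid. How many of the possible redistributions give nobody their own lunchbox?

Count assignments avoiding every fixed point. For any j of the 9 kids fixed to their own lunchbox, the other 9−j can be arranged in (9−j)! ways.
By inclusion–exclusion this is Σ_{j=0}^{9} (−1)^j C(9,j)·(9−j)!.
Computing: 362880 − 362880 + 181440 − 60480 + 15120 − 3024 + 504 − 72 + 9 − 1 = 133496.

133496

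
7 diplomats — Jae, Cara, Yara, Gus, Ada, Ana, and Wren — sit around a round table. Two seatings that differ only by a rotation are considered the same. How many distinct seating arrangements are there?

720

Fix one person's seat to break rotational symmetry; the remaining 6 people can be arranged in (6)! = 720 ways.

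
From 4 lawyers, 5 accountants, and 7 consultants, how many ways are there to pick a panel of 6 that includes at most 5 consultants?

Split by how many consultants are chosen (0 through 5).
Sum: C(7,0)·C(9,6) + C(7,1)·C(9,5) + C(7,2)·C(9,4) + C(7,3)·C(9,3) + C(7,4)·C(9,2) + C(7,5)·C(9,1) = 84 + 882 + 2646 + 2940 + 1260 + 189 = 8001.

8001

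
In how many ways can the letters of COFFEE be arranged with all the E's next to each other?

60

Treat the 2 copies of E as a single block. The multiset to arrange is then {EE, C, F, F, O}, 5 items in all.
That gives (5)!/(2!) = 60 arrangements.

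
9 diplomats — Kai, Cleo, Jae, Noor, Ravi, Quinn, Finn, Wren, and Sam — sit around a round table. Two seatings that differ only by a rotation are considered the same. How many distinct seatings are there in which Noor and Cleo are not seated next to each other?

30240

Without the restriction there are (8)! = 40320 seatings.
Those with Noor next to Cleo: fuse the pair into one unit and seat 8 units around a circle — 2·(7)! = 10080.
Subtracting, 40320 − 10080 = 30240.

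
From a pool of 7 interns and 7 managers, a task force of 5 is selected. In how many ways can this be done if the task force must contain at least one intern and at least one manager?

With no constraint there are C(14,5) = 2002 possible selections.
Subtract selections that omit an entire group: no interns → C(7,5) = 21; no managers → C(7,5) = 21.
Both groups omitted at once is impossible, so 2002 − 42 = 1960.

1960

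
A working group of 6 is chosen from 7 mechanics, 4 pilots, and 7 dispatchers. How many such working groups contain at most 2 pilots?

Split by how many pilots are chosen (0 through 2).
Sum: C(4,0)·C(14,6) + C(4,1)·C(14,5) + C(4,2)·C(14,4) = 3003 + 8008 + 6006 = 17017.

17017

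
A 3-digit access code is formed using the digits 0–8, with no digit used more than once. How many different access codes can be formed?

Choose and order 3 of the 9 symbols: the first digit has 9 options, the next 8, then 7.
That product is 9 × 8 × 7 = 504.

504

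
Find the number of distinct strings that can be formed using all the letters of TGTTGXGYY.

5040

Letter multiplicities in TGTTGXGYY: G×3, T×3, X×1, Y×2.
The number of distinct arrangements is 9!/(3!·3!·2!) = 362880/72 = 5040.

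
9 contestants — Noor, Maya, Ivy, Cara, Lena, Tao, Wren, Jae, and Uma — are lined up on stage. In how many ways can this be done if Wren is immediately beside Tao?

Place the 7 others and the Wren-Tao pair as 8 objects in a line; the pair has 2 internal arrangements.
So the count is 2·(8)! = 80640.

80640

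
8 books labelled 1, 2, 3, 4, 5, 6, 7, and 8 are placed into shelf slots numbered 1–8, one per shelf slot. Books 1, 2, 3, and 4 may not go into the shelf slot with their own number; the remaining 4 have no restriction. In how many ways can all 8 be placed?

24024

Let Aᵢ (for 1 ≤ i ≤ 4) be the placements that put book i in its forbidden shelf slot. Any j of these fix j positions, leaving (8−j)! ways to fill the rest, and there are C(4,j) ways to pick which j.
By inclusion–exclusion, the number of valid placements is Σ_{j=0}^{4} (−1)^j C(4,j)·(8−j)!.
Computing: 40320 − 20160 + 4320 − 480 + 24 = 24024.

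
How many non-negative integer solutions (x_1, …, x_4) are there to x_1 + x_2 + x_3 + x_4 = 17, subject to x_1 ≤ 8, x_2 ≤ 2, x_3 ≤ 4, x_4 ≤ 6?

Ignoring the caps, the number of non-negative solutions to x_1+…+x_4 = 17 is C(20,3) = 1140.
Subtract solutions that violate a single cap (substitute x_i' = x_i − (cap_i+1)): x_1 ≥ 9 gives C(11,3) = 165; x_2 ≥ 3 gives C(17,3) = 680; x_3 ≥ 5 gives C(15,3) = 455; x_4 ≥ 7 gives C(13,3) = 286. Together 1586.
Add back pairs where two caps are both exceeded: 56 + 20 + 4 + 220 + 120 + 56 = 476.
Subtract triples: 1 + 0 + 0 + 10 = 11.
By inclusion–exclusion the count is 1140 − 1586 + 476 − 11 = 19.

19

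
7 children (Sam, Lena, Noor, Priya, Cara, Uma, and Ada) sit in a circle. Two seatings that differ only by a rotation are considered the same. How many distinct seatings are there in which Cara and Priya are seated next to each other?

240

Glue Cara and Priya into a block (2 internal orders). Seating 6 units around a circle gives (5)! arrangements.
So 2 × (5)! = 2 × 120 = 240.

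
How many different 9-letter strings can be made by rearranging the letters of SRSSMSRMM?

SRSSMSRMM has 9 letters with M appearing 3 times, R appearing twice, and S appearing 4 times.
So there are 9! / (4!·3!·2!) = 1260 distinguishable arrangements.

1260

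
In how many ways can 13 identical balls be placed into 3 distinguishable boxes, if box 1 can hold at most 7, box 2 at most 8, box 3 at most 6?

Without the upper bounds there are C(15,2) = 105 ways to split 13 among 3 boxes.
Subtract solutions that violate a single cap (substitute x_i' = x_i − (cap_i+1)): x_1 ≥ 8 gives C(7,2) = 21; x_2 ≥ 9 gives C(6,2) = 15; x_3 ≥ 7 gives C(8,2) = 28. Together 64.
No two caps can be exceeded simultaneously, so the pair terms are all 0.
By inclusion–exclusion the count is 105 − 64 + 0 = 41.

41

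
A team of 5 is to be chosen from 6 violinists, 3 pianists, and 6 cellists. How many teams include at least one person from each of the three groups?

1971

With no constraint there are C(15,5) = 3003 possible selections.
Selections missing a whole group: no violinists → C(9,5) = 126; no pianists → C(12,5) = 792; no cellists → C(9,5) = 126.
Add back selections omitting two groups (i.e. drawn from a single group): C(6,5) + C(3,5) + C(6,5) = 12.
By inclusion–exclusion: 3003 − 1044 + 12 = 1971.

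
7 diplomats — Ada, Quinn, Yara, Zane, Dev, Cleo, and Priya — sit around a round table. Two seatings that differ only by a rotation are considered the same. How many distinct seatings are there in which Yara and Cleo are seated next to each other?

240

Treat {Yara, Cleo} as one unit (2 internal orders) and seat the resulting 6 units around the table: (5)! circular arrangements.
So 2 × (5)! = 2 × 120 = 240.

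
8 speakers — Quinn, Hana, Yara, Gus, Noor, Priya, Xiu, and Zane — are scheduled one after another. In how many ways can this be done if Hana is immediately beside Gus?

Treat {Hana, Gus} as a single unit. There are 7 units to order, and the pair itself can be ordered 2 ways.
So the count is 2·(7)! = 10080.

10080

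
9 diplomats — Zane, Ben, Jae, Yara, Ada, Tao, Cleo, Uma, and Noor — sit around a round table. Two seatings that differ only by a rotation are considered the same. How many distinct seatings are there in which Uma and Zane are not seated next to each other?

30240

All circular seatings of 9 people number (8)! = 40320.
Those with Uma next to Zane: fuse the pair into one unit and seat 8 units around a circle — 2·(7)! = 10080.
Subtracting, 40320 − 10080 = 30240.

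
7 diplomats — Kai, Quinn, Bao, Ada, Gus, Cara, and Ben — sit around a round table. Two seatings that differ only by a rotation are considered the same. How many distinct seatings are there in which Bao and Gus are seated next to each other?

Glue Bao and Gus into a block (2 internal orders). Seating 6 units around a circle gives (5)! arrangements.
So 2 × (5)! = 2 × 120 = 240.

240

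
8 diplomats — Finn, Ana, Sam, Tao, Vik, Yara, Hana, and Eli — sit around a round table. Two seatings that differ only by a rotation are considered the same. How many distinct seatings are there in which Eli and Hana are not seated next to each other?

3600

All circular seatings of 8 people number (7)! = 5040.
Those with Eli next to Hana: fuse the pair into one unit and seat 7 units around a circle — 2·(6)! = 1440.
Subtracting, 5040 − 1440 = 3600.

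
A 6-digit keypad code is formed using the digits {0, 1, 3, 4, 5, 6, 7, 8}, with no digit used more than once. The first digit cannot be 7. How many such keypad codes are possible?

17640

The first digit has 8−1 = 7 choices (anything except 7).
The remaining 5 digits are filled from the other 7 symbols without repetition: 7 × 6 × 5 × 4 × 3 = 2520.
Total: 7 × 2520 = 17640.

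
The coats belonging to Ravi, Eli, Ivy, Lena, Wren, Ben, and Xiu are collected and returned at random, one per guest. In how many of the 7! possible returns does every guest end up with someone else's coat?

1854

Let Aᵢ be the assignments in which guest i gets their own coat. We want the size of the complement of A₁∪…∪A_7.
By inclusion–exclusion this is Σ_{j=0}^{7} (−1)^j C(7,j)·(7−j)!.
Computing: 5040 − 5040 + 2520 − 840 + 210 − 42 + 7 − 1 = 1854.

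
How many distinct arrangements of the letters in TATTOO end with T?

30

With the last slot taken by T, it remains to arrange the other 5 letters (ATTOO).
Those 5 letters have O appearing twice and T appearing twice, giving (5)!/(2!·2!) = 30.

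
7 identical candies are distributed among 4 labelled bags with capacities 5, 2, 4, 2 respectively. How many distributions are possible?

40

Ignoring the caps, the number of non-negative solutions to x_1+…+x_4 = 7 is C(10,3) = 120.
Subtract solutions that violate a single cap (substitute x_i' = x_i − (cap_i+1)): x_1 ≥ 6 gives C(4,3) = 4; x_2 ≥ 3 gives C(7,3) = 35; x_3 ≥ 5 gives C(5,3) = 10; x_4 ≥ 3 gives C(7,3) = 35. Together 84.
Add back pairs where two caps are both exceeded: 0 + 0 + 0 + 0 + 4 + 0 = 4.
By inclusion–exclusion the count is 120 − 84 + 4 = 40.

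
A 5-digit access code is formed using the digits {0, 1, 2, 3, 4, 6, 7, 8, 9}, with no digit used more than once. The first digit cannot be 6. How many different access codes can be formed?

13440

The first digit has 9−1 = 8 choices (anything except 6).
The remaining 4 digits are filled from the other 8 symbols without repetition: 8 × 7 × 6 × 5 = 1680.
Total: 8 × 1680 = 13440.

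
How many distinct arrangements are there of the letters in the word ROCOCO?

The 6 letters of ROCOCO have repeats: C appearing twice and O appearing 3 times.
Dividing 6! = 720 by 3!·2! = 12 for the repeated letters gives 60.

60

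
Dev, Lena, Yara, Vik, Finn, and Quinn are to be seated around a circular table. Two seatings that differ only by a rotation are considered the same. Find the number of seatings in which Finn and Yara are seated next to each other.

48

Glue Finn and Yara into a block (2 internal orders). Seating 5 units around a circle gives (4)! arrangements.
So 2 × (4)! = 2 × 24 = 48.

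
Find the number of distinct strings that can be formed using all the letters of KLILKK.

KLILKK has 6 letters with K appearing 3 times and L appearing twice.
So there are 6! / (3!·2!) = 60 distinguishable arrangements.

60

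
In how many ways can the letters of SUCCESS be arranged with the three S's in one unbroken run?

Treat the 3 copies of S as a single block. The multiset to arrange is then {SSS, C, C, E, U}, 5 items in all.
That gives (5)!/(2!) = 60 arrangements.

60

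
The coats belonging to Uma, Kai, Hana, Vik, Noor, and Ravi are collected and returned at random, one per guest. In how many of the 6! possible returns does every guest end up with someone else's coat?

265

This is the derangement count D_6: permutations of 6 items with no fixed point.
By inclusion–exclusion this is Σ_{j=0}^{6} (−1)^j C(6,j)·(6−j)!.
Computing: 720 − 720 + 360 − 120 + 30 − 6 + 1 = 265.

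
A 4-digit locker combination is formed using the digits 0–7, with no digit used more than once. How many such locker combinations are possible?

1680

Choose and order 4 of the 8 symbols: the first digit has 8 options, the next 7, then 6, 5.
That product is 8 × 7 × 6 × 5 = 1680.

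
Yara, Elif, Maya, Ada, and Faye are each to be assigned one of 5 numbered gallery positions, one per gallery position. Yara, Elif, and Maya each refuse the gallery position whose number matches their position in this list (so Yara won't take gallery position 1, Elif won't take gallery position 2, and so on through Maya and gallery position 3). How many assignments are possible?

64

Let Aᵢ (for i ∈ {1, 2, 3}) be the placements that put person i in their forbidden gallery position. Any j of these fix j positions, leaving (5−j)! ways to fill the rest, and there are C(3,j) ways to pick which j.
By inclusion–exclusion, the number of valid placements is Σ_{j=0}^{3} (−1)^j C(3,j)·(5−j)!.
Computing: 120 − 72 + 18 − 2 = 64.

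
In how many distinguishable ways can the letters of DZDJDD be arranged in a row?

30

DZDJDD has 6 letters with D appearing 4 times.
Dividing 6! = 720 by 4! = 24 for the repeated letters gives 30.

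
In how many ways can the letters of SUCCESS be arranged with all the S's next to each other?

60

Treat the 3 copies of S as a single block. The multiset to arrange is then {SSS, C, C, E, U}, 5 items in all.
That gives (5)!/(2!) = 60 arrangements.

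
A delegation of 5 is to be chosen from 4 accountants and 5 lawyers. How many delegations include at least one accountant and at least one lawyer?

125

Total 5-person selections from all 9: C(9,5) = 126.
Selections missing a whole group: no accountants → C(5,5) = 1; no lawyers → C(4,5) = 0.
Both groups omitted at once is impossible, so 126 − 1 = 125.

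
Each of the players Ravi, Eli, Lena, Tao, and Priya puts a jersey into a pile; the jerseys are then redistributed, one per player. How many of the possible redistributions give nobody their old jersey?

Count assignments avoiding every fixed point. For any j of the 5 players fixed to their old jersey, the other 5−j can be arranged in (5−j)! ways.
By inclusion–exclusion this is Σ_{j=0}^{5} (−1)^j C(5,j)·(5−j)!.
Computing: 120 − 120 + 60 − 20 + 5 − 1 = 44.

44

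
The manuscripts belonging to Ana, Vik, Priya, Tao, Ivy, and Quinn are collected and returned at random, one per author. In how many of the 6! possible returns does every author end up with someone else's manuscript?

265

Let Aᵢ be the assignments in which author i gets their own manuscript. We want the size of the complement of A₁∪…∪A_6.
By inclusion–exclusion this is Σ_{j=0}^{6} (−1)^j C(6,j)·(6−j)!.
Computing: 720 − 720 + 360 − 120 + 30 − 6 + 1 = 265.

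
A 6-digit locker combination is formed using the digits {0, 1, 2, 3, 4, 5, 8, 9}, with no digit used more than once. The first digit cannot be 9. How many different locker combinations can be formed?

The first digit has 8−1 = 7 choices (anything except 9).
The remaining 5 digits are filled from the other 7 symbols without repetition: 7 × 6 × 5 × 4 × 3 = 2520.
Total: 7 × 2520 = 17640.

17640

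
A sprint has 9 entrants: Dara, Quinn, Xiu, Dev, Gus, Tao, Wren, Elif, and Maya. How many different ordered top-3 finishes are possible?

504

This is an ordered selection of 3 from 9: P(9,3).
That gives 9 × 8 × 7 = 504.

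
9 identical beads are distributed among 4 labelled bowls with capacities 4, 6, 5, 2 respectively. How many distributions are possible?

Ignoring the caps, the number of non-negative solutions to x_1+…+x_4 = 9 is C(12,3) = 220.
Subtract solutions that violate a single cap (substitute x_i' = x_i − (cap_i+1)): x_1 ≥ 5 gives C(7,3) = 35; x_2 ≥ 7 gives C(5,3) = 10; x_3 ≥ 6 gives C(6,3) = 20; x_4 ≥ 3 gives C(9,3) = 84. Together 149.
Add back pairs where two caps are both exceeded: 0 + 0 + 4 + 0 + 0 + 1 = 5.
By inclusion–exclusion the count is 220 − 149 + 5 = 76.

76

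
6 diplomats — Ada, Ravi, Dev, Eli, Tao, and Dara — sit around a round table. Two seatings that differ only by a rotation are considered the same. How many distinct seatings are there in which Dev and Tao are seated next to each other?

48

Treat {Dev, Tao} as one unit (2 internal orders) and seat the resulting 5 units around the table: (4)! circular arrangements.
So 2 × (4)! = 2 × 24 = 48.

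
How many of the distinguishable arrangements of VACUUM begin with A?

With the first slot taken by A, it remains to arrange the other 5 letters (VCUUM).
Those 5 letters have U appearing twice, giving (5)!/(2!) = 60.

60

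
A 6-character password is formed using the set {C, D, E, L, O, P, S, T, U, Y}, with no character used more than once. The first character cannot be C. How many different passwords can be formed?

The first character has 10−1 = 9 choices (anything except C).
The remaining 5 characters are filled from the other 9 symbols without repetition: 9 × 8 × 7 × 6 × 5 = 15120.
Total: 9 × 15120 = 136080.

136080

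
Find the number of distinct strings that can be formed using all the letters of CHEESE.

120

CHEESE has 6 letters with E appearing 3 times.
Dividing 6! = 720 by 3! = 6 for the repeated letters gives 120.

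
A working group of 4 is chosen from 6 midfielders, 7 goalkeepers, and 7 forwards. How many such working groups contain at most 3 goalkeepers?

Split by how many goalkeepers are chosen (0 through 3).
Sum: C(7,0)·C(13,4) + C(7,1)·C(13,3) + C(7,2)·C(13,2) + C(7,3)·C(13,1) = 715 + 2002 + 1638 + 455 = 4810.

4810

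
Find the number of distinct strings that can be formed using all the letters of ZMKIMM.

120

ZMKIMM has 6 letters with M appearing 3 times.
Dividing 6! = 720 by 3! = 6 for the repeated letters gives 120.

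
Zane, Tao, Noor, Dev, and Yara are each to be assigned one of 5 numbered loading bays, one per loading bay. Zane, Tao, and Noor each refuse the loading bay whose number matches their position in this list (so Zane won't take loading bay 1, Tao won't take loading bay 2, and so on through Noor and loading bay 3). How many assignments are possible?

64

Let Aᵢ (for i ∈ {1, 2, 3}) be the placements that put person i in their forbidden loading bay. Any j of these fix j positions, leaving (5−j)! ways to fill the rest, and there are C(3,j) ways to pick which j.
By inclusion–exclusion, the number of valid placements is Σ_{j=0}^{3} (−1)^j C(3,j)·(5−j)!.
Computing: 120 − 72 + 18 − 2 = 64.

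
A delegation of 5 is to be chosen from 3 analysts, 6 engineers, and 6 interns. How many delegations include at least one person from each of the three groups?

1971

With no constraint there are C(15,5) = 3003 possible selections.
Selections missing a whole group: no analysts → C(12,5) = 792; no engineers → C(9,5) = 126; no interns → C(9,5) = 126.
Add back selections omitting two groups (i.e. drawn from a single group): C(3,5) + C(6,5) + C(6,5) = 12.
By inclusion–exclusion: 3003 − 1044 + 12 = 1971.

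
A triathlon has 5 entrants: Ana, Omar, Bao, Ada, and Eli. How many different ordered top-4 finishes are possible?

120

There are 5 choices for 1st place, 4 for 2nd, and so on down to 2 for position 4.
That gives 5 × 4 × 3 × 2 = 120.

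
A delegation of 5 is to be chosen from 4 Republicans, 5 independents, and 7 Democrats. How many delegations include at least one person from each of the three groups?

Unrestricted: C(16,5) = 4368 ways to pick any 5 of the 16.
Subtract selections that omit an entire group: no Republicans → C(12,5) = 792; no independents → C(11,5) = 462; no Democrats → C(9,5) = 126.
Add back selections omitting two groups (i.e. drawn from a single group): C(4,5) + C(5,5) + C(7,5) = 22.
By inclusion–exclusion: 4368 − 1380 + 22 = 3010.

3010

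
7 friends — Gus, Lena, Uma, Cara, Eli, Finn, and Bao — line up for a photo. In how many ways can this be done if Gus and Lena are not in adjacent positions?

3600

Of the 7! = 5040 arrangements, those with Gus and Lena adjacent number 2 × 6! = 1440 (treat the pair as a block with 2 internal orders).
Complementary counting: 5040 − 1440 = 3600.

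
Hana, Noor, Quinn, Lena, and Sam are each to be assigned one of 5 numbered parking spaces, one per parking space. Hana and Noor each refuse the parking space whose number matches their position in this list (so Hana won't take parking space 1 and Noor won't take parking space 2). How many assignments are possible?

Let Aᵢ (for i ∈ {1, 2}) be the placements that put person i in their forbidden parking space. Any j of these fix j positions, leaving (5−j)! ways to fill the rest, and there are C(2,j) ways to pick which j.
By inclusion–exclusion, the number of valid placements is Σ_{j=0}^{2} (−1)^j C(2,j)·(5−j)!.
Computing: 120 − 48 + 6 = 78.

78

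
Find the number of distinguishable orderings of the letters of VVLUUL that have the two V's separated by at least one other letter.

60

Total arrangements of VVLUUL: 6!/(2!·2!·2!) = 90.
If the two V's are adjacent, glue them into one block, leaving 5 items to arrange: (5)!/(2!·2!) = 30 ways.
Hence 90 − 30 = 60.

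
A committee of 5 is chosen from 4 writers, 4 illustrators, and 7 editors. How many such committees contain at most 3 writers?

2992

Split by how many writers are chosen (0 through 3).
Sum: C(4,0)·C(11,5) + C(4,1)·C(11,4) + C(4,2)·C(11,3) + C(4,3)·C(11,2) = 462 + 1320 + 990 + 220 = 2992.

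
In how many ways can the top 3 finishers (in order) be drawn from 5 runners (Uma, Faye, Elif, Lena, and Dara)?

There are 5 choices for 1st place, 4 for 2nd, and 3 for 3rd.
That gives 5 × 4 × 3 = 60.

60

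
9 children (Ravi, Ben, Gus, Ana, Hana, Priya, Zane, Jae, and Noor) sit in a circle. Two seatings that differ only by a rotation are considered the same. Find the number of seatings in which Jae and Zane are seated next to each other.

Glue Jae and Zane into a block (2 internal orders). Seating 8 units around a circle gives (7)! arrangements.
So 2 × (7)! = 2 × 5040 = 10080.

10080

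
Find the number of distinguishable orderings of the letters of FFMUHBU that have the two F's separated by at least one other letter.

900

Total arrangements of FFMUHBU: 7!/(2!·2!) = 1260.
If the two F's are adjacent, glue them into one block, leaving 6 items to arrange: (6)!/(2!) = 360 ways.
Subtracting, 1260 − 360 = 900 arrangements keep the F's apart.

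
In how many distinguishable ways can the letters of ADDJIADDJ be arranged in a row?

The 9 letters of ADDJIADDJ have repeats: A appearing twice, D appearing 4 times, and J appearing twice.
So there are 9! / (4!·2!·2!) = 3780 distinguishable arrangements.

3780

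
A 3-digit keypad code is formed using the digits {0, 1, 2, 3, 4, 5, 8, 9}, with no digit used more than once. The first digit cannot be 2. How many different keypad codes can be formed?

294

The first digit has 8−1 = 7 choices (anything except 2).
The remaining 2 digits are filled from the other 7 symbols without repetition: 7 × 6 = 42.
Total: 7 × 42 = 294.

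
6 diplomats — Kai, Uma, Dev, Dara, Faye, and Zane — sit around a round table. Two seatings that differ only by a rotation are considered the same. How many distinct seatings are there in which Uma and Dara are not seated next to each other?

72

All circular seatings of 6 people number (5)! = 120.
Those with Uma next to Dara: fuse the pair into one unit and seat 5 units around a circle — 2·(4)! = 48.
Subtracting, 120 − 48 = 72.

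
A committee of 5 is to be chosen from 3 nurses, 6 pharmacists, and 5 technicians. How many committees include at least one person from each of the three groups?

1365

With no constraint there are C(14,5) = 2002 possible selections.
Subtract selections that omit an entire group: no nurses → C(11,5) = 462; no pharmacists → C(8,5) = 56; no technicians → C(9,5) = 126.
Add back selections omitting two groups (i.e. drawn from a single group): C(3,5) + C(6,5) + C(5,5) = 7.
By inclusion–exclusion: 2002 − 644 + 7 = 1365.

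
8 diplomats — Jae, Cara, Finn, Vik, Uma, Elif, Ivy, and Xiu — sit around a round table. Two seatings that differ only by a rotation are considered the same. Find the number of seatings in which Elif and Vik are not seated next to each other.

3600

All circular seatings of 8 people number (7)! = 5040.
Those with Elif next to Vik: fuse the pair into one unit and seat 7 units around a circle — 2·(6)! = 1440.
Subtracting, 5040 − 1440 = 3600.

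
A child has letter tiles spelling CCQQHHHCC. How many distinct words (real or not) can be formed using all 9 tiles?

The 9 letters of CCQQHHHCC have repeats: C appearing 4 times, H appearing 3 times, and Q appearing twice.
So there are 9! / (4!·3!·2!) = 1260 distinguishable arrangements.

1260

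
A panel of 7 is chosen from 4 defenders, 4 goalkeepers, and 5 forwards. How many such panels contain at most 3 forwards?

1408

Split by how many forwards are chosen (0 through 3).
Sum: C(5,0)·C(8,7) + C(5,1)·C(8,6) + C(5,2)·C(8,5) + C(5,3)·C(8,4) = 8 + 140 + 560 + 700 = 1408.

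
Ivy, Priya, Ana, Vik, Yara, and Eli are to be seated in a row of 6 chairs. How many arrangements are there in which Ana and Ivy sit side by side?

Place the 4 others and the Ana-Ivy pair as 5 objects in a line; the pair has 2 internal arrangements.
That gives 2 × 5! = 2 × 120 = 240.

240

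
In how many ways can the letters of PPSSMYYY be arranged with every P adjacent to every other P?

Treat the 2 copies of P as a single block. The multiset to arrange is then {PP, M, S, S, Y, Y, Y}, 7 items in all.
That gives (7)!/(3!·2!) = 420 arrangements.

420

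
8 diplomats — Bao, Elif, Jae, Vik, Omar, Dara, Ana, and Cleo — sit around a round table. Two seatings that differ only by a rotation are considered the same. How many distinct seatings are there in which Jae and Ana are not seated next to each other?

All circular seatings of 8 people number (7)! = 5040.
Seatings with Jae beside Ana: treat them as a block with 2 internal orders, giving 2 × (6)! = 1440.
Subtracting, 5040 − 1440 = 3600.

3600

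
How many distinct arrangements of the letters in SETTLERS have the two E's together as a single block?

1260

Treat the 2 copies of E as a single block. The multiset to arrange is then {EE, L, R, S, S, T, T}, 7 items in all.
That gives (7)!/(2!·2!) = 1260 arrangements.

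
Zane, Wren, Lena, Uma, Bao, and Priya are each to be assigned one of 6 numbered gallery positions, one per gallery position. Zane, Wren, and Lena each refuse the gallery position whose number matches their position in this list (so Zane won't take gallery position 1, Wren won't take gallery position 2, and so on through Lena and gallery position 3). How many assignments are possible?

Let Aᵢ (for i ∈ {1, 2, 3}) be the placements that put person i in their forbidden gallery position. Any j of these fix j positions, leaving (6−j)! ways to fill the rest, and there are C(3,j) ways to pick which j.
By inclusion–exclusion, the number of valid placements is Σ_{j=0}^{3} (−1)^j C(3,j)·(6−j)!.
Computing: 720 − 360 + 72 − 6 = 426.

426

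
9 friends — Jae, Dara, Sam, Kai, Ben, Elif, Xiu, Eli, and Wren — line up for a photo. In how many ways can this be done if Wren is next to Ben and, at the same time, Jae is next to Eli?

20160

Treat {Wren,Ben} as one block (2 orders) and {Jae,Eli} as another (2 orders).
That leaves 7 units to arrange: 2 × 2 × 7! = 4 × 5040 = 20160.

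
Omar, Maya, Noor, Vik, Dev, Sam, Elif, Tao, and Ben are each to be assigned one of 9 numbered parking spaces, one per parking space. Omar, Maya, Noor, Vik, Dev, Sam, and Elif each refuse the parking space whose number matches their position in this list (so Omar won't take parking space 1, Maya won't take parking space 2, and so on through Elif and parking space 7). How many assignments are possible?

165016

Let Aᵢ (for 1 ≤ i ≤ 7) be the placements that put person i in their forbidden parking space. Any j of these fix j positions, leaving (9−j)! ways to fill the rest, and there are C(7,j) ways to pick which j.
By inclusion–exclusion, the number of valid placements is Σ_{j=0}^{7} (−1)^j C(7,j)·(9−j)!.
Computing: 362880 − 282240 + 105840 − 25200 + 4200 − 504 + 42 − 2 = 165016.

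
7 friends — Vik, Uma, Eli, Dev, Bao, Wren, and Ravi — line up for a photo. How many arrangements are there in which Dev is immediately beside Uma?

1440

Treat {Dev, Uma} as a single unit. There are 6 units to order, and the pair itself can be ordered 2 ways.
So the count is 2·(6)! = 1440.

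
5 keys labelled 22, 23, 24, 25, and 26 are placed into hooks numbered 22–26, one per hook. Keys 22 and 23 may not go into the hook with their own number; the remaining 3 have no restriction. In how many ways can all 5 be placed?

Let Aᵢ (for i ∈ {22, 23}) be the placements that put key i in its forbidden hook. Any j of these fix j positions, leaving (5−j)! ways to fill the rest, and there are C(2,j) ways to pick which j.
By inclusion–exclusion, the number of valid placements is Σ_{j=0}^{2} (−1)^j C(2,j)·(5−j)!.
Computing: 120 − 48 + 6 = 78.

78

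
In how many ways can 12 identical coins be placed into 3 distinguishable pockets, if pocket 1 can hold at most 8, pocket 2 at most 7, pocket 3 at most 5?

38

By stars and bars, unrestricted non-negative solutions to x_1+…+x_3 = 12 number C(12+2,2) = 91.
Subtract solutions that violate a single cap (substitute x_i' = x_i − (cap_i+1)): x_1 ≥ 9 gives C(5,2) = 10; x_2 ≥ 8 gives C(6,2) = 15; x_3 ≥ 6 gives C(8,2) = 28. Together 53.
No two caps can be exceeded simultaneously, so the pair terms are all 0.
By inclusion–exclusion the count is 91 − 53 + 0 = 38.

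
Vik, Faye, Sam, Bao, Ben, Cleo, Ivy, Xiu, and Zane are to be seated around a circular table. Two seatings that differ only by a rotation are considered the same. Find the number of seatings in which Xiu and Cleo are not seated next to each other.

Without the restriction there are (8)! = 40320 seatings.
Seatings with Xiu beside Cleo: treat them as a block with 2 internal orders, giving 2 × (7)! = 10080.
Subtracting, 40320 − 10080 = 30240.

30240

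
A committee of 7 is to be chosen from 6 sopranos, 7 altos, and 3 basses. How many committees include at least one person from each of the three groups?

9569

Total 7-person selections from all 16: C(16,7) = 11440.
Subtract selections that omit an entire group: no sopranos → C(10,7) = 120; no altos → C(9,7) = 36; no basses → C(13,7) = 1716.
Add back selections omitting two groups (i.e. drawn from a single group): C(6,7) + C(7,7) + C(3,7) = 1.
By inclusion–exclusion: 11440 − 1872 + 1 = 9569.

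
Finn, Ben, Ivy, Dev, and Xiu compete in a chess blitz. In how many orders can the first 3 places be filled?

There are 5 choices for 1st place, 4 for 2nd, and 3 for 3rd.
That gives 5 × 4 × 3 = 60.

60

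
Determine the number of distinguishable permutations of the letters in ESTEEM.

120

The 6 letters of ESTEEM have repeats: E appearing 3 times.
Dividing 6! = 720 by 3! = 6 for the repeated letters gives 120.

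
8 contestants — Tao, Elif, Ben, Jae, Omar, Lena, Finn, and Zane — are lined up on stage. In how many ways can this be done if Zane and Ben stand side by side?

Treat {Zane, Ben} as a single unit. There are 7 units to order, and the pair itself can be ordered 2 ways.
That gives 2 × 7! = 2 × 5040 = 10080.

10080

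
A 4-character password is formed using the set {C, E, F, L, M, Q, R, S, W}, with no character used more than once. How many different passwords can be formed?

With no repetition, fill the 4 characters in order: 9 choices, then 8, down to 6.
That product is 9 × 8 × 7 × 6 = 3024.

3024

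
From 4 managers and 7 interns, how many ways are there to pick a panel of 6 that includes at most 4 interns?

371

Split by how many interns are chosen (0 through 4).
Sum: C(7,0)·C(4,6) + C(7,1)·C(4,5) + C(7,2)·C(4,4) + C(7,3)·C(4,3) + C(7,4)·C(4,2) = 0 + 0 + 21 + 140 + 210 = 371.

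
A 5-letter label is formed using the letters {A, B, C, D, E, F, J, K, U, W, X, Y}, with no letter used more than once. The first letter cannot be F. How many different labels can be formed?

The first letter has 12−1 = 11 choices (anything except F).
The remaining 4 letters are filled from the other 11 symbols without repetition: 11 × 10 × 9 × 8 = 7920.
Total: 11 × 7920 = 87120.

87120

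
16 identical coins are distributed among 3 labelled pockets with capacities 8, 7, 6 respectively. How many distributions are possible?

Without the upper bounds there are C(18,2) = 153 ways to split 16 among 3 pockets.
Subtract solutions that violate a single cap (substitute x_i' = x_i − (cap_i+1)): x_1 ≥ 9 gives C(9,2) = 36; x_2 ≥ 8 gives C(10,2) = 45; x_3 ≥ 7 gives C(11,2) = 55. Together 136.
Add back pairs where two caps are both exceeded: 0 + 1 + 3 = 4.
By inclusion–exclusion the count is 153 − 136 + 4 = 21.

21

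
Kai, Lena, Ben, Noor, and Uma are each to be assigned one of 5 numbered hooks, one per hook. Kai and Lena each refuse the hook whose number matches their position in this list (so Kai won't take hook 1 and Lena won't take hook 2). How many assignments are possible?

Let Aᵢ (for i ∈ {1, 2}) be the placements that put person i in their forbidden hook. Any j of these fix j positions, leaving (5−j)! ways to fill the rest, and there are C(2,j) ways to pick which j.
By inclusion–exclusion, the number of valid placements is Σ_{j=0}^{2} (−1)^j C(2,j)·(5−j)!.
Computing: 120 − 48 + 6 = 78.

78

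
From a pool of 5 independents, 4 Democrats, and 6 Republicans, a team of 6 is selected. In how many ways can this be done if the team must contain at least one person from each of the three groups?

4250

Total 6-person selections from all 15: C(15,6) = 5005.
Subtract selections that omit an entire group: no independents → C(10,6) = 210; no Democrats → C(11,6) = 462; no Republicans → C(9,6) = 84.
Add back selections omitting two groups (i.e. drawn from a single group): C(5,6) + C(4,6) + C(6,6) = 1.
By inclusion–exclusion: 5005 − 756 + 1 = 4250.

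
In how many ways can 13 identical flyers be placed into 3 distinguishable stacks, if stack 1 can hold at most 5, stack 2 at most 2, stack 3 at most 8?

By stars and bars, unrestricted non-negative solutions to x_1+…+x_3 = 13 number C(13+2,2) = 105.
Subtract solutions that violate a single cap (substitute x_i' = x_i − (cap_i+1)): x_1 ≥ 6 gives C(9,2) = 36; x_2 ≥ 3 gives C(12,2) = 66; x_3 ≥ 9 gives C(6,2) = 15. Together 117.
Add back pairs where two caps are both exceeded: 15 + 0 + 3 = 18.
By inclusion–exclusion the count is 105 − 117 + 18 = 6.

6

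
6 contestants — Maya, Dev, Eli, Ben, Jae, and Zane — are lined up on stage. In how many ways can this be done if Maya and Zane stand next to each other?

240

Glue Maya and Zane into one block (2 internal orders), leaving 5 units to arrange in a row.
That gives 2 × 5! = 2 × 120 = 240.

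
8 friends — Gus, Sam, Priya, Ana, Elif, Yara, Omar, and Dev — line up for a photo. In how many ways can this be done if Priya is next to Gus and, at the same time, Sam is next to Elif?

Treat {Priya,Gus} as one block (2 orders) and {Sam,Elif} as another (2 orders).
That leaves 6 units to arrange: 2 × 2 × 6! = 4 × 720 = 2880.

2880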